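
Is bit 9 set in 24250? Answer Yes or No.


0b101111010111010, bit 9 = 1. Yes

Yes


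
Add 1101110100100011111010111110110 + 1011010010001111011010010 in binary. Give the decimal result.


1101110100100011111010111110110 + 1011010010001111011010010 = 1101111111110110001010011001000 = 1878725832

1878725832


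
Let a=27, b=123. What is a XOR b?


27 ^ 123 = 96

96


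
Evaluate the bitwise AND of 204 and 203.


0b11001100 & 0b11001011 = 0b11001000 = 200

200


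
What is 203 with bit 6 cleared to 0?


203 & ~(1 << 6) = 139

139


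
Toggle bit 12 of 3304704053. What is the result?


3304704053 ^ (1 << 12) = 3304704053 ^ 4096 = 3304708149

3304708149


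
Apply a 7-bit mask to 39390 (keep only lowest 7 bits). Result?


39390 & 127 = 94

94


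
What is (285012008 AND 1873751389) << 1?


Step 1: 285012008 & 1873751389 = 11280392
Step 2: 11280392 << 1 = 22560784

22560784


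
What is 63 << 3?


0b111111 << 3 = 0b111111000 = 504

504


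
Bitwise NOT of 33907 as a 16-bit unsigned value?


~0b1000010001110011 = 0b111101110001100 = 31628 (16-bit unsigned)

31628


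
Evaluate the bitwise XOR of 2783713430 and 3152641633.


0b10100101111011000001100010010110 ^ 0b10111011111010010111111001100001 = 0b11110000001010110011011110111 = 503670519

503670519


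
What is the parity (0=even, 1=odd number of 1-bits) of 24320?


0b101111100000000 has 6 ones => parity 0

0


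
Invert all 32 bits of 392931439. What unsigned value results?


392931439 ^ 4294967295 = 3902035856

3902035856


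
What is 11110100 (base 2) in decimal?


11110100 in decimal = 244

244


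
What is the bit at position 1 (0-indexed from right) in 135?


0b10000111, position 1 = 1

1


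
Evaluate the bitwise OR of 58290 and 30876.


0b1110001110110010 | 0b111100010011100 = 0b1111101110111110 = 64446

64446


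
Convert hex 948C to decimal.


948C hex = 38028 decimal

38028


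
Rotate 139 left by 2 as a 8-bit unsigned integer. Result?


Rotate 0b10001011 left by 2 (8-bit) = 0b101110 = 46

46


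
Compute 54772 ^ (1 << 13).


54772 ^ (1 << 13) = 54772 ^ 8192 = 62964

62964


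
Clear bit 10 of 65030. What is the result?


65030 & ~(1 << 10) = 64006

64006


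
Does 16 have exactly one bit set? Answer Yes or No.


0b10000. Only one bit set => Yes

Yes


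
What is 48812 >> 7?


0b1011111010101100 >> 7 = 0b101111101 = 381

381


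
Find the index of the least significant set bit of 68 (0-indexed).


0b1000100. Lowest set bit at position 2

2


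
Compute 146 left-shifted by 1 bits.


0b10010010 << 1 = 0b100100100 = 292

292


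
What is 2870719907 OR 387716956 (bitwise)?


0b10101011000110111011010110100011 | 0b10111000111000001011101011100 = 0b10111111000111111011011111111111 = 3206526975

3206526975


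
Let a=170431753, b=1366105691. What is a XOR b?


170431753 ^ 1366105691 = 1531284306

1531284306


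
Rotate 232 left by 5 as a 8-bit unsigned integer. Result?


Rotate 0b11101000 left by 5 (8-bit) = 0b11101 = 29

29


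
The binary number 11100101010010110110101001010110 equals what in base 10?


11100101010010110110101001010110 in decimal = 3846924886

3846924886


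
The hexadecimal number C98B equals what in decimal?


C98B hex = 51595 decimal

51595


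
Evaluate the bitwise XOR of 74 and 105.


0b1001010 ^ 0b1101001 = 0b100011 = 35

35


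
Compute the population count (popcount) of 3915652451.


0b11101001011001000001110101100011 has 16 set bits

16


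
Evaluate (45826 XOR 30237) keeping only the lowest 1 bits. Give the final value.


Step 1: 45826 ^ 30237 = 50463
Step 2: 50463 & 1 = 1

1


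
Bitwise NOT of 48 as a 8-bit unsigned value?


~0b110000 = 0b11001111 = 207 (8-bit unsigned)

207


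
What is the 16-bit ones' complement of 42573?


42573 ^ 65535 = 22962

22962


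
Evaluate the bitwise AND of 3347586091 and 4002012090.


0b11000111100010000001110000101011 & 0b11101110100010011101101110111010 = 0b11000110100010000001100000101010 = 3330807850

3330807850


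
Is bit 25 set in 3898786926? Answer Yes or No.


0b11101000011000101100010001101110, bit 25 = 0. No

No


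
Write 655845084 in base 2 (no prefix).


655845084 = 100111000101110110011011011100 in binary

100111000101110110011011011100


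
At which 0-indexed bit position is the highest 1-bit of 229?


0b11100101. Highest set bit at position 7

7


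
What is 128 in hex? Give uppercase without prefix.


128 = 80 hex

80


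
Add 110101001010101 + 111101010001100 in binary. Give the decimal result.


110101001010101 + 111101010001100 = 1110010011100001 = 58593

58593


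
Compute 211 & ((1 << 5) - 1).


211 & 31 = 19

19


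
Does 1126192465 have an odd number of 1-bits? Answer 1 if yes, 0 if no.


0b1000011001000000101010101010001 has 11 ones => parity 1

1


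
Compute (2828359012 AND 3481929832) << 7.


Step 1: 2828359012 & 3481929832 = 2290090080
Step 2: 2290090080 << 7 = 293131530240

293131530240


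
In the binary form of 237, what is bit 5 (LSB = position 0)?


0b11101101, position 5 = 1

1


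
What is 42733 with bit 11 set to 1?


42733 | (1 << 11) = 42733 | 2048 = 44781

44781


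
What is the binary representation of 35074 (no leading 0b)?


35074 = 1000100100000010 in binary

1000100100000010


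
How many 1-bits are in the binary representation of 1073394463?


0b111111111110101011001100011111 has 22 set bits

22


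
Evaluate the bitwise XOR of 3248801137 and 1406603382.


0b11000001101001001100010101110001 ^ 0b1010011110101110001000001110110 = 0b10010010011100111101010100000111 = 2457064711

2457064711


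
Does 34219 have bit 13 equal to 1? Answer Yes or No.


0b1000010110101011, bit 13 = 0. No

No


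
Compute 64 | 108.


0b1000000 | 0b1101100 = 0b1101100 = 108

108


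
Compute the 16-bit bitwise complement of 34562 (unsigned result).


~0b1000011100000010 = 0b111100011111101 = 30973 (16-bit unsigned)

30973


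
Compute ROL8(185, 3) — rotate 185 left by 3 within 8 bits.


Rotate 0b10111001 left by 3 (8-bit) = 0b11001101 = 205

205


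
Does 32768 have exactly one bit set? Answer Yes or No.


0b1000000000000000. Only one bit set => Yes

Yes


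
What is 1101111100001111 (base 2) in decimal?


1101111100001111 in decimal = 57103

57103


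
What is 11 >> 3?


0b1011 >> 3 = 0b1 = 1

1


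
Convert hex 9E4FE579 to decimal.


9E4FE579 hex = 2656036217 decimal

2656036217


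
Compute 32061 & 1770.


0b111110100111101 & 0b11011101010 = 0b10000101000 = 1064

1064


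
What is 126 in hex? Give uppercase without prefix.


126 = 7E hex

7E


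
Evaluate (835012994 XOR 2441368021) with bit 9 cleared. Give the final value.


Step 1: 835012994 ^ 2441368021 = 2688620631
Step 2: 2688620631 & ~(1 << 9) = 2688620631

2688620631


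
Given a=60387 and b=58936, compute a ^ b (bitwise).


60387 ^ 58936 = 3547

3547


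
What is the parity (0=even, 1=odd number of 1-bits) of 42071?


0b1010010001010111 has 8 ones => parity 0

0


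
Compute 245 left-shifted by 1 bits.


0b11110101 << 1 = 0b111101010 = 490

490


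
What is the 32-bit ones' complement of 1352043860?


1352043860 ^ 4294967295 = 2942923435

2942923435


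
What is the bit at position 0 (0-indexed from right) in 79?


0b1001111, position 0 = 1

1


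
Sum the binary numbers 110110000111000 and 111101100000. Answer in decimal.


110110000111000 + 111101100000 = 111101110011000 = 31640

31640


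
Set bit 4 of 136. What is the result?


136 | (1 << 4) = 136 | 16 = 152

152


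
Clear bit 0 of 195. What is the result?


195 & ~(1 << 0) = 194

194


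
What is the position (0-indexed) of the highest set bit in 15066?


0b11101011011010. Highest set bit at position 13

13


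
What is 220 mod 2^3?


220 & 7 = 4

4


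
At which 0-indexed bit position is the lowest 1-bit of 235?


0b11101011. Lowest set bit at position 0

0


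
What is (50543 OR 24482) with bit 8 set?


Step 1: 50543 | 24482 = 57327
Step 2: 57327 | (1 << 8) = 57327 | 256 = 57327

57327


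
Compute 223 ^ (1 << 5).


223 ^ (1 << 5) = 223 ^ 32 = 255

255


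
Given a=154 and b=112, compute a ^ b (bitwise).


154 ^ 112 = 234

234


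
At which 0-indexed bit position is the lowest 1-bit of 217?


0b11011001. Lowest set bit at position 0

0


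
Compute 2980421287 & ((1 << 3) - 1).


2980421287 & 7 = 7

7


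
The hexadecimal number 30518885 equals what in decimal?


30518885 hex = 810649733 decimal

810649733


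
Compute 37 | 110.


0b100101 | 0b1101110 = 0b1101111 = 111

111


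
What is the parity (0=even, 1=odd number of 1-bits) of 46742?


0b1011011010010110 has 9 ones => parity 1

1


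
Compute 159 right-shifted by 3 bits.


0b10011111 >> 3 = 0b10011 = 19

19


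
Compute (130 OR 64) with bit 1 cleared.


Step 1: 130 | 64 = 194
Step 2: 194 & ~(1 << 1) = 192

192


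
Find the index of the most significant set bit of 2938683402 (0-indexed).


0b10101111001010001100000000001010. Highest set bit at position 31

31


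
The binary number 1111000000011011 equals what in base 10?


1111000000011011 in decimal = 61467

61467


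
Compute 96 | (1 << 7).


96 | (1 << 7) = 96 | 128 = 224

224


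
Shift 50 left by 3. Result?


0b110010 << 3 = 0b110010000 = 400

400


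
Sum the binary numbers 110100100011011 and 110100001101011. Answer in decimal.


110100100011011 + 110100001101011 = 1101000110000110 = 53638

53638


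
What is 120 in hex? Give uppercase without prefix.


120 = 78 hex

78


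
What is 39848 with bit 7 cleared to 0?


39848 & ~(1 << 7) = 39720

39720


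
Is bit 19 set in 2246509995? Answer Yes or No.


0b10000101111001110000010110101011, bit 19 = 0. No

No


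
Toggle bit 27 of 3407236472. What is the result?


3407236472 ^ (1 << 27) = 3407236472 ^ 134217728 = 3273018744

3273018744


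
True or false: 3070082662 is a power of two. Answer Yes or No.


0b10110110111111011011111001100110. Multiple bits set => No

No


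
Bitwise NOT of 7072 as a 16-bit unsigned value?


~0b1101110100000 = 0b1110010001011111 = 58463 (16-bit unsigned)

58463


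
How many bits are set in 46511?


0b1011010110101111 has 11 set bits

11


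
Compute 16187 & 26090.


0b11111100111011 & 0b110010111101010 = 0b10010100101010 = 9514

9514


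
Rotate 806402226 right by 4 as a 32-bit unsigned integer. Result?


Rotate 0b110000000100001011100010110010 right by 4 (32-bit) = 0b100011000000010000101110001011 = 587271051

587271051


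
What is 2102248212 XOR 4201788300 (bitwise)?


0b1111101010011011100001100010100 ^ 0b11111010011100100011001110001100 = 0b10000111001111111111000010011000 = 2269114520

2269114520


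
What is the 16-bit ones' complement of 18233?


18233 ^ 65535 = 47302

47302


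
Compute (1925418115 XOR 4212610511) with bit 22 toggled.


Step 1: 1925418115 ^ 4212610511 = 2312427852
Step 2: 2312427852 ^ (1 << 22) = 2312427852 ^ 4194304 = 2308233548

2308233548


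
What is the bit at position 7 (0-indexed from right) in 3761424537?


0b11100000001100101100100010011001, position 7 = 1

1


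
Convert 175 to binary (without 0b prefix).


175 = 10101111 in binary

10101111


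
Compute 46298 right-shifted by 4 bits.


0b1011010011011010 >> 4 = 0b101101001101 = 2893

2893


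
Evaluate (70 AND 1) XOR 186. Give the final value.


Step 1: 70 & 1 = 0
Step 2: 0 ^ 186 = 186

186


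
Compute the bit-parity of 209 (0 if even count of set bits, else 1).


0b11010001 has 4 ones => parity 0

0


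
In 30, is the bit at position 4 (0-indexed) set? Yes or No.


0b11110, bit 4 = 1. Yes

Yes


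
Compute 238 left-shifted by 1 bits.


0b11101110 << 1 = 0b111011100 = 476

476


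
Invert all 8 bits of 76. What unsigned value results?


76 ^ 255 = 179

179


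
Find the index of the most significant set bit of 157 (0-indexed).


0b10011101. Highest set bit at position 7

7


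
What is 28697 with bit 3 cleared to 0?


28697 & ~(1 << 3) = 28689

28689


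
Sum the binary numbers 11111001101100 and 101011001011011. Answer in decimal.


11111001101100 + 101011001011011 = 1001010011000111 = 38087

38087


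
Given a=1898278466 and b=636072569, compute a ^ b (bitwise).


1898278466 ^ 636072569 = 1422711867

1422711867


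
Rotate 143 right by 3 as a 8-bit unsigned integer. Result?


Rotate 0b10001111 right by 3 (8-bit) = 0b11110001 = 241

241


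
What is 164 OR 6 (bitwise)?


0b10100100 | 0b110 = 0b10100110 = 166

166


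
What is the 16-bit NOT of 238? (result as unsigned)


~0b11101110 = 0b1111111100010001 = 65297 (16-bit unsigned)

65297


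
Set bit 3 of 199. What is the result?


199 | (1 << 3) = 199 | 8 = 207

207


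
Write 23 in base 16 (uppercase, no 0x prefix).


23 = 17 hex

17


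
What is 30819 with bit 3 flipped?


30819 ^ (1 << 3) = 30819 ^ 8 = 30827

30827


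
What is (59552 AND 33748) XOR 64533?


Step 1: 59552 & 33748 = 32896
Step 2: 32896 ^ 64533 = 31893

31893


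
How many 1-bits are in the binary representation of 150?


0b10010110 has 4 set bits

4


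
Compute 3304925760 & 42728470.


0b11000100111111010010101001000000 & 0b10100010111111110000010110 = 0b100010010010100000000000 = 8988672

8988672


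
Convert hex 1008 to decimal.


1008 hex = 4104 decimal

4104


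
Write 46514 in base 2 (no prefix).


46514 = 1011010110110010 in binary

1011010110110010


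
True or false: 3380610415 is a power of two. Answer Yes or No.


0b11001001100000000000010101101111. Multiple bits set => No

No


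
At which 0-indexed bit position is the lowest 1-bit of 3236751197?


0b11000000111011001110011101011101. Lowest set bit at position 0

0


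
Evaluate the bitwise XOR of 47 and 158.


0b101111 ^ 0b10011110 = 0b10110001 = 177

177


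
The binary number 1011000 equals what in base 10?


1011000 in decimal = 88

88


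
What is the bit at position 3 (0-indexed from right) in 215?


0b11010111, position 3 = 0

0


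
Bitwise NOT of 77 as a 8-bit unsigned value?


~0b1001101 = 0b10110010 = 178 (8-bit unsigned)

178


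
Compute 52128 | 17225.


0b1100101110100000 | 0b100001101001001 = 0b1100101111101001 = 52201

52201


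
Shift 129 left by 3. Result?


0b10000001 << 3 = 0b10000001000 = 1032

1032


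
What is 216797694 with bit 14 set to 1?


216797694 | (1 << 14) = 216797694 | 16384 = 216814078

216814078


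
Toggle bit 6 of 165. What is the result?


165 ^ (1 << 6) = 165 ^ 64 = 229

229


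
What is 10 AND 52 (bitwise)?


0b1010 & 0b110100 = 0b0 = 0

0


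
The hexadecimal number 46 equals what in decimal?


46 hex = 70 decimal

70


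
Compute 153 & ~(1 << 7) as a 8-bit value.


153 & ~(1 << 7) = 25

25


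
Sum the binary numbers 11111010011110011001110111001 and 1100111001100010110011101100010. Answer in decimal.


11111010011110011001110111001 + 1100111001100010110011101100010 = 10000110100000001001101100011011 = 2256575259

2256575259


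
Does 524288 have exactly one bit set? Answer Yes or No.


0b10000000000000000000. Only one bit set => Yes

Yes


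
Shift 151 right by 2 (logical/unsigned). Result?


0b10010111 >> 2 = 0b100101 = 37

37


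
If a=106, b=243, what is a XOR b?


106 ^ 243 = 153

153


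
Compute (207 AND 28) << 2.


Step 1: 207 & 28 = 12
Step 2: 12 << 2 = 48

48


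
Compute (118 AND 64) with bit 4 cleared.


Step 1: 118 & 64 = 64
Step 2: 64 & ~(1 << 4) = 64

64


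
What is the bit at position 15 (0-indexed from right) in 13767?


0b11010111000111, position 15 = 0

0


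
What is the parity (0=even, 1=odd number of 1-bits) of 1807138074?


0b1101011101101101011110100011010 has 19 ones => parity 1

1


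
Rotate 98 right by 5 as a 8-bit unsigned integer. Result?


Rotate 0b1100010 right by 5 (8-bit) = 0b10011 = 19

19


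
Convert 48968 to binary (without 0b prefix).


48968 = 1011111101001000 in binary

1011111101001000


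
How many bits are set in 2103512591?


0b1111101011000010000111000001111 has 16 set bits

16


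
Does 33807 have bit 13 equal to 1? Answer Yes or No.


0b1000010000001111, bit 13 = 0. No

No


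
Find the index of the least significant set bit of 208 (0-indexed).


0b11010000. Lowest set bit at position 4

4


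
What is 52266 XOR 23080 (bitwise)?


0b1100110000101010 ^ 0b101101000101000 = 0b1001011000000010 = 38402

38402


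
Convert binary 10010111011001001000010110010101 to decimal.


10010111011001001000010110010101 in decimal = 2539947413

2539947413


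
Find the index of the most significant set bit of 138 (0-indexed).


0b10001010. Highest set bit at position 7

7


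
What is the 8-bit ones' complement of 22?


22 ^ 255 = 233

233


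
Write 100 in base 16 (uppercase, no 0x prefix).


100 = 64 hex

64


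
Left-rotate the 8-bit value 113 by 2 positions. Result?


Rotate 0b1110001 left by 2 (8-bit) = 0b11000101 = 197

197


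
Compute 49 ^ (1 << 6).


49 ^ (1 << 6) = 49 ^ 64 = 113

113


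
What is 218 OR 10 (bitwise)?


0b11011010 | 0b1010 = 0b11011010 = 218

218


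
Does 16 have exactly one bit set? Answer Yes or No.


0b10000. Only one bit set => Yes

Yes


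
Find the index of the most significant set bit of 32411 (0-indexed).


0b111111010011011. Highest set bit at position 14

14


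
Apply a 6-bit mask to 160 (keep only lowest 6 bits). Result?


160 & 63 = 32

32


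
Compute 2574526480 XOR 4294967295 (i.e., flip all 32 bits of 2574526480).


2574526480 ^ 4294967295 = 1720440815

1720440815


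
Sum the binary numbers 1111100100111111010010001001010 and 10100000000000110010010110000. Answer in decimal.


1111100100111111010010001001010 + 10100000000000110010010110000 = 10010000101000000000100011111010 = 2426407162

2426407162


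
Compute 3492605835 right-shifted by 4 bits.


0b11010000001011001110111110001011 >> 4 = 0b1101000000101100111011111000 = 218287864

218287864


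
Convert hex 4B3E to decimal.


4B3E hex = 19262 decimal

19262


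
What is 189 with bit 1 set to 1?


189 | (1 << 1) = 189 | 2 = 191

191


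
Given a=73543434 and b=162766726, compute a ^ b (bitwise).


73543434 ^ 162766726 = 231846028

231846028


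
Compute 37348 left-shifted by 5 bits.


0b1001000111100100 << 5 = 0b100100011110010000000 = 1195136

1195136


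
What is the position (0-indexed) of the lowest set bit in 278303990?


0b10000100101101001010011110110. Lowest set bit at position 1

1


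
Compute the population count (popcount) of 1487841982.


0b1011000101011101010101010111110 has 18 set bits

18


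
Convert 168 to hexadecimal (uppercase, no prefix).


168 = A8 hex

A8


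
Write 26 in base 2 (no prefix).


26 = 11010 in binary

11010


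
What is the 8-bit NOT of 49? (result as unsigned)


~0b110001 = 0b11001110 = 206 (8-bit unsigned)

206


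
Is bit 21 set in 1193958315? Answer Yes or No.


0b1000111001010100101101110101011, bit 21 = 1. Yes

Yes


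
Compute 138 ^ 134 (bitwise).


0b10001010 ^ 0b10000110 = 0b1100 = 12

12


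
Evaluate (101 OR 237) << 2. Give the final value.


Step 1: 101 | 237 = 237
Step 2: 237 << 2 = 948

948


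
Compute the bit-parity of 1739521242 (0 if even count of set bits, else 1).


0b1100111101011101111110011011010 has 21 ones => parity 1

1


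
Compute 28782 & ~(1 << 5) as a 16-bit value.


28782 & ~(1 << 5) = 28750

28750


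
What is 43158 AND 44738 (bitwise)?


0b1010100010010110 & 0b1010111011000010 = 0b1010100010000010 = 43138

43138


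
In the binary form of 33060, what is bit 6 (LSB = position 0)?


0b1000000100100100, position 6 = 0

0


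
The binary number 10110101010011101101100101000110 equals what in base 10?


10110101010011101101100101000110 in decimal = 3041843526

3041843526


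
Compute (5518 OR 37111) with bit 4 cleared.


Step 1: 5518 | 37111 = 38399
Step 2: 38399 & ~(1 << 4) = 38383

38383


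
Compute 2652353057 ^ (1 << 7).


2652353057 ^ (1 << 7) = 2652353057 ^ 128 = 2652353185

2652353185


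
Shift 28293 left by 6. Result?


0b110111010000101 << 6 = 0b110111010000101000000 = 1810752

1810752


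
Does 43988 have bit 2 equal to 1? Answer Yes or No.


0b1010101111010100, bit 2 = 1. Yes

Yes


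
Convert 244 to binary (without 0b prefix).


244 = 11110100 in binary

11110100


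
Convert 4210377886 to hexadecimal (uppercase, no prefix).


4210377886 = FAF5449E hex

FAF5449E


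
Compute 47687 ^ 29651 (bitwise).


0b1011101001000111 ^ 0b111001111010011 = 0b1100100110010100 = 51604

51604


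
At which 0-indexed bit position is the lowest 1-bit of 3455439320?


0b11001101111101011101000111011000. Lowest set bit at position 3

3


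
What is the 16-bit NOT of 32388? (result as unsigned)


~0b111111010000100 = 0b1000000101111011 = 33147 (16-bit unsigned)

33147


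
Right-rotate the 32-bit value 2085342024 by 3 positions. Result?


Rotate 0b1111100010010111100101101001000 right by 3 (32-bit) = 0b1111100010010111100101101001 = 260667753

260667753


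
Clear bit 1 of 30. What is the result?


30 & ~(1 << 1) = 28

28


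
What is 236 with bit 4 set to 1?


236 | (1 << 4) = 236 | 16 = 252

252


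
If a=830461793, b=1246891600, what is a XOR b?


830461793 ^ 1246891600 = 2066602289

2066602289


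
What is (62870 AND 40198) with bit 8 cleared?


Step 1: 62870 & 40198 = 38150
Step 2: 38150 & ~(1 << 8) = 37894

37894


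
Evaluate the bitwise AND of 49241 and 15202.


0b1100000001011001 & 0b11101101100010 = 0b1000000 = 64

64


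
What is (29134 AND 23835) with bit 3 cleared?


Step 1: 29134 & 23835 = 20746
Step 2: 20746 & ~(1 << 3) = 20738

20738


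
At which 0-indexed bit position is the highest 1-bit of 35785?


0b1000101111001001. Highest set bit at position 15

15


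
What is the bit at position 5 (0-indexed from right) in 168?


0b10101000, position 5 = 1

1


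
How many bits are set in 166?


0b10100110 has 4 set bits

4


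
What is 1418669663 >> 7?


0b1010100100011110010111001011111 >> 7 = 0b101010010001111001011100 = 11083356

11083356


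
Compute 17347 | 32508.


0b100001111000011 | 0b111111011111100 = 0b111111111111111 = 32767

32767


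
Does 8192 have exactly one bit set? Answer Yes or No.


0b10000000000000. Only one bit set => Yes

Yes


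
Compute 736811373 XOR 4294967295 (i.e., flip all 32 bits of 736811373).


736811373 ^ 4294967295 = 3558155922

3558155922


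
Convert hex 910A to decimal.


910A hex = 37130 decimal

37130


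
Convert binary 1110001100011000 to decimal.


1110001100011000 in decimal = 58136

58136


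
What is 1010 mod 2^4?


1010 & 15 = 2

2


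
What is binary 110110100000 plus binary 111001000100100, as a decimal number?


110110100000 + 111001000100100 = 111111111000100 = 32708

32708


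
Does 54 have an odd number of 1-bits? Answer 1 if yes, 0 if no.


0b110110 has 4 ones => parity 0

0


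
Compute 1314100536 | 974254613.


0b1001110010100111001010100111000 | 0b111010000100011111001000010101 = 0b1111110010100111111011100111101 = 2119431997

2119431997


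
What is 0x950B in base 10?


950B hex = 38155 decimal

38155


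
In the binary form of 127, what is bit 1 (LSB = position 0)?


0b1111111, position 1 = 1

1


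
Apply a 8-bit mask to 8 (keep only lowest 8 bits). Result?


8 & 255 = 8

8


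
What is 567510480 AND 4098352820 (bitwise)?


0b100001110100111000010111010000 & 0b11110100010001111110011010110100 = 0b100000010000111000010010010000 = 541295760

541295760


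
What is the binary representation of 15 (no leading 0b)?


15 = 1111 in binary

1111


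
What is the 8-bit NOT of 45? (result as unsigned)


~0b101101 = 0b11010010 = 210 (8-bit unsigned)

210


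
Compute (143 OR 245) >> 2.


Step 1: 143 | 245 = 255
Step 2: 255 >> 2 = 63

63


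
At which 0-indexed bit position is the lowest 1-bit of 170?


0b10101010. Lowest set bit at position 1

1


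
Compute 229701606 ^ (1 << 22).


229701606 ^ (1 << 22) = 229701606 ^ 4194304 = 233895910

233895910


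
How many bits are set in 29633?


0b111001111000001 has 8 set bits

8


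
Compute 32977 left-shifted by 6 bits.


0b1000000011010001 << 6 = 0b1000000011010001000000 = 2110528

2110528


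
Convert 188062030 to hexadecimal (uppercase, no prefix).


188062030 = B35994E hex

B35994E


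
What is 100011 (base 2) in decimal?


100011 in decimal = 35

35


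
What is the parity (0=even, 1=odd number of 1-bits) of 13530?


0b11010011011010 has 8 ones => parity 0

0


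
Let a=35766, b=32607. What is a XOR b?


35766 ^ 32607 = 62697

62697


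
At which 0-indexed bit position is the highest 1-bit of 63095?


0b1111011001110111. Highest set bit at position 15

15


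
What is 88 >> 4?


0b1011000 >> 4 = 0b101 = 5

5


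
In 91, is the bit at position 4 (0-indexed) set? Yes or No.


0b1011011, bit 4 = 1. Yes

Yes


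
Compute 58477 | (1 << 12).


58477 | (1 << 12) = 58477 | 4096 = 62573

62573


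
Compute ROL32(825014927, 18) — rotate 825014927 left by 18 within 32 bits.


Rotate 0b110001001011001011101010001111 left by 18 (32-bit) = 0b11101010001111001100010010110010 = 3929851058

3929851058


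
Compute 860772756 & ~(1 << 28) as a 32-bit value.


860772756 & ~(1 << 28) = 592337300

592337300


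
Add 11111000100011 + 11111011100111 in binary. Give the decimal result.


11111000100011 + 11111011100111 = 111110100001010 = 32010

32010


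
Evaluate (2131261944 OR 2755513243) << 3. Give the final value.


Step 1: 2131261944 | 2755513243 = 4282252283
Step 2: 4282252283 << 3 = 34258018264

34258018264


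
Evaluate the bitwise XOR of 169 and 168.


0b10101001 ^ 0b10101000 = 0b1 = 1

1


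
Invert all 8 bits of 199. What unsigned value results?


199 ^ 255 = 56

56


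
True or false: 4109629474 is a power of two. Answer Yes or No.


0b11110100111100111111100000100010. Multiple bits set => No

No


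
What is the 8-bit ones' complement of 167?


167 ^ 255 = 88

88


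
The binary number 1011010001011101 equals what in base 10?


1011010001011101 in decimal = 46173

46173


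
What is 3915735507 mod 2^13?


3915735507 & 8191 = 467

467


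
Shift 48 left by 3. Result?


0b110000 << 3 = 0b110000000 = 384

384


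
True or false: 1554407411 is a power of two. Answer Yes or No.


0b1011100101001100101111111110011. Multiple bits set => No

No


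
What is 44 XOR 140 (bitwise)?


0b101100 ^ 0b10001100 = 0b10100000 = 160

160


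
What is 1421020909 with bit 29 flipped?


1421020909 ^ (1 << 29) = 1421020909 ^ 536870912 = 1957891821

1957891821


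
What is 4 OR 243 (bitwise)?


0b100 | 0b11110011 = 0b11110111 = 247

247


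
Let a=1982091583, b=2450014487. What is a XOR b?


1982091583 ^ 2450014487 = 3828092968

3828092968


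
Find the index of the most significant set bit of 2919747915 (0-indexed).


0b10101110000001111101000101001011. Highest set bit at position 31

31


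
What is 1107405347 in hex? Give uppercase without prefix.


1107405347 = 4201AA23 hex

4201AA23


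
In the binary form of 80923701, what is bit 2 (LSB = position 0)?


0b100110100101100110000110101, position 2 = 1

1


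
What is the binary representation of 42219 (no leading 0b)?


42219 = 1010010011101011 in binary

1010010011101011


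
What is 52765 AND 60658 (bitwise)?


0b1100111000011101 & 0b1110110011110010 = 0b1100110000010000 = 52240

52240


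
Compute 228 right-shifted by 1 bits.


0b11100100 >> 1 = 0b1110010 = 114

114


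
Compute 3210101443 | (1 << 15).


3210101443 | (1 << 15) = 3210101443 | 32768 = 3210134211

3210134211


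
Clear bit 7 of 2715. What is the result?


2715 & ~(1 << 7) = 2587

2587


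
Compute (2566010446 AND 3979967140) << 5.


Step 1: 2566010446 & 3979967140 = 2284859908
Step 2: 2284859908 << 5 = 73115517056

73115517056


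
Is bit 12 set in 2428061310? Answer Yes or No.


0b10010000101110010100011001111110, bit 12 = 0. No

No


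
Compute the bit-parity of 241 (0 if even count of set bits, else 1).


0b11110001 has 5 ones => parity 1

1


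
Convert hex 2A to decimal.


2A hex = 42 decimal

42


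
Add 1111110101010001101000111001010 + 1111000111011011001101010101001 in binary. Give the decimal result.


1111110101010001101000111001010 + 1111000111011011001101010101001 = 11110111100101100110110001110011 = 4153830515

4153830515


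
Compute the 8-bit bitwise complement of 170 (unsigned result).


~0b10101010 = 0b1010101 = 85 (8-bit unsigned)

85


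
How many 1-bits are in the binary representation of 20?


0b10100 has 2 set bits

2


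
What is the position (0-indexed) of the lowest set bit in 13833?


0b11011000001001. Lowest set bit at position 0

0


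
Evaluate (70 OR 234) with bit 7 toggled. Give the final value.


Step 1: 70 | 234 = 238
Step 2: 238 ^ (1 << 7) = 238 ^ 128 = 110

110


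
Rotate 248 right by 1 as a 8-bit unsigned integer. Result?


Rotate 0b11111000 right by 1 (8-bit) = 0b1111100 = 124

124


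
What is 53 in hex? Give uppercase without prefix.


53 = 35 hex

35


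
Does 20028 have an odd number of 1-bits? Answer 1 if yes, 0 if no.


0b100111000111100 has 8 ones => parity 0

0


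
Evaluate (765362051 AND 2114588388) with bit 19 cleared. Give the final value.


Step 1: 765362051 & 2114588388 = 738856576
Step 2: 738856576 & ~(1 << 19) = 738332288

738332288


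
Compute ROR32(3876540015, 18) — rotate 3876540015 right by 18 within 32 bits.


Rotate 0b11100111000011110100111001101111 right by 18 (32-bit) = 0b11010011100110111111100111000011 = 3550214595

3550214595


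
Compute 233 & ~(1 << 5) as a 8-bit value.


233 & ~(1 << 5) = 201

201


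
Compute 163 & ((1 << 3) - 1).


163 & 7 = 3

3


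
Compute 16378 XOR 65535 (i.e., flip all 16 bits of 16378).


16378 ^ 65535 = 49157

49157


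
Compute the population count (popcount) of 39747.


0b1001101101000011 has 8 set bits

8


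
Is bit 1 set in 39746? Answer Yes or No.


0b1001101101000010, bit 1 = 1. Yes

Yes


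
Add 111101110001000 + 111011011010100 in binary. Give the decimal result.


111101110001000 + 111011011010100 = 1111001001011100 = 62044

62044


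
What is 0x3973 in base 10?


3973 hex = 14707 decimal

14707


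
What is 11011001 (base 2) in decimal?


11011001 in decimal = 217

217


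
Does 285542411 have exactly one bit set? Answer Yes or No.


0b10001000001010000100000001011. Multiple bits set => No

No


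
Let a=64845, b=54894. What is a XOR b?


64845 ^ 54894 = 11043

11043


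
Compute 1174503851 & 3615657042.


0b1000110000000011000000110101011 & 0b11010111100000101000110001010010 = 0b1000110000000001000000000000010 = 1174437890

1174437890


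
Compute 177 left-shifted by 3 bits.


0b10110001 << 3 = 0b10110001000 = 1416

1416


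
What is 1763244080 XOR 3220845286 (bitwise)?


0b1101001000110001111100000110000 ^ 0b10111111111110100011001011100110 = 0b11010110111000101100101011010110 = 3605187286

3605187286


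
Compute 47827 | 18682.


0b1011101011010011 | 0b100100011111010 = 0b1111101011111011 = 64251

64251


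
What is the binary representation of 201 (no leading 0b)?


201 = 11001001 in binary

11001001


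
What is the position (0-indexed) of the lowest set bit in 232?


0b11101000. Lowest set bit at position 3

3


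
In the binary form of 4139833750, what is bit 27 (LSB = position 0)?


0b11110110110000001101100110010110, position 27 = 0

0


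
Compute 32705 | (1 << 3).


32705 | (1 << 3) = 32705 | 8 = 32713

32713


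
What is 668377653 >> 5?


0b100111110101101010001000110101 >> 5 = 0b1001111101011010100010001 = 20886801

20886801


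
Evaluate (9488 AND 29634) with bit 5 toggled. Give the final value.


Step 1: 9488 & 29634 = 8448
Step 2: 8448 ^ (1 << 5) = 8448 ^ 32 = 8480

8480


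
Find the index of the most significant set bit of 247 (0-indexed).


0b11110111. Highest set bit at position 7

7


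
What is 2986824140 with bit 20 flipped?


2986824140 ^ (1 << 20) = 2986824140 ^ 1048576 = 2987872716

2987872716


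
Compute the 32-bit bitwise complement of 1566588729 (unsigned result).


~0b1011101011000000011111100111001 = 0b10100010100111111100000011000110 = 2728378566 (32-bit unsigned)

2728378566


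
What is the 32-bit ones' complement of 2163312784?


2163312784 ^ 4294967295 = 2131654511

2131654511


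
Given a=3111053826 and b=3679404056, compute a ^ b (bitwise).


3111053826 ^ 3679404056 = 1646373402

1646373402


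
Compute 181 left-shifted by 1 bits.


0b10110101 << 1 = 0b101101010 = 362

362


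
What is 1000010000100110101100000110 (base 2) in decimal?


1000010000100110101100000110 in decimal = 138570502

138570502


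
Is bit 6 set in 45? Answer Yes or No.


0b101101, bit 6 = 0. No

No


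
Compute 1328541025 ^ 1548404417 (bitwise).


0b1001111001011111110110101100001 ^ 0b1011100010010101100011011000001 = 0b10011011001010010101110100000 = 325397408

325397408


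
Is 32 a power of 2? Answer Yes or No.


0b100000. Only one bit set => Yes

Yes


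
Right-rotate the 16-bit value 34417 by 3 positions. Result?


Rotate 0b1000011001110001 right by 3 (16-bit) = 0b11000011001110 = 12494

12494


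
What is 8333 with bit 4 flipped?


8333 ^ (1 << 4) = 8333 ^ 16 = 8349

8349


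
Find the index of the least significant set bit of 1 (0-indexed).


0b1. Lowest set bit at position 0

0


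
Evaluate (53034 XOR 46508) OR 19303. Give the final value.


Step 1: 53034 ^ 46508 = 31366
Step 2: 31366 | 19303 = 31719

31719


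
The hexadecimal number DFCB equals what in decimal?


DFCB hex = 57291 decimal

57291


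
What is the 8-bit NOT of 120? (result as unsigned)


~0b1111000 = 0b10000111 = 135 (8-bit unsigned)

135


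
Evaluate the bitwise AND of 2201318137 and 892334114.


0b10000011001101010111001011111001 & 0b110101001011111111000000100010 = 0b1001001010111000000100000 = 19230752

19230752


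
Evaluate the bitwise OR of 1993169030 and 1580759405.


0b1110110110011010101100010000110 | 0b1011110001110000111100101101101 = 0b1111110111111010111100111101111 = 2130541039

2130541039


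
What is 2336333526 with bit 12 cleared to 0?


2336333526 & ~(1 << 12) = 2336329430

2336329430


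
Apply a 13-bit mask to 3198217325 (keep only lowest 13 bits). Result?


3198217325 & 8191 = 3181

3181


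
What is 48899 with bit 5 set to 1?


48899 | (1 << 5) = 48899 | 32 = 48931

48931


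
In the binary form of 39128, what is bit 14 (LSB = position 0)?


0b1001100011011000, position 14 = 0

0


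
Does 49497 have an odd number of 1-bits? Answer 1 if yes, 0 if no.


0b1100000101011001 has 7 ones => parity 1

1


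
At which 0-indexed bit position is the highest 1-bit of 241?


0b11110001. Highest set bit at position 7

7


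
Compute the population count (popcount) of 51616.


0b1100100110100000 has 6 set bits

6


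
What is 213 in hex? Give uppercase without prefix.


213 = D5 hex

D5


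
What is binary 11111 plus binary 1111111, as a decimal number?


11111 + 1111111 = 10011110 = 158

158


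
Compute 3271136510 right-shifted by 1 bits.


0b11000010111110011001010011111110 >> 1 = 0b1100001011111001100101001111111 = 1635568255

1635568255


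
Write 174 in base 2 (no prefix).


174 = 10101110 in binary

10101110


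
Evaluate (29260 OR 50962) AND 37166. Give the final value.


Step 1: 29260 | 50962 = 63326
Step 2: 63326 & 37166 = 37134

37134


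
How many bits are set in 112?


0b1110000 has 3 set bits

3


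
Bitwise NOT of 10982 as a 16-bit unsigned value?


~0b10101011100110 = 0b1101010100011001 = 54553 (16-bit unsigned)

54553


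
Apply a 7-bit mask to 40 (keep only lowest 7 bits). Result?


40 & 127 = 40

40


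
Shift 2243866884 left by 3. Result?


0b10000101101111101011000100000100 << 3 = 0b10000101101111101011000100000100000 = 17950935072

17950935072


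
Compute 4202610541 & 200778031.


0b11111010011111101011111101101101 & 0b1011111101111010000100101111 = 0b1010011101101010000100101101 = 175546669

175546669


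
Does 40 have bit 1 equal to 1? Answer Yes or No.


0b101000, bit 1 = 0. No

No


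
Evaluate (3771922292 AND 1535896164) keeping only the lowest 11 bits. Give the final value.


Step 1: 3771922292 & 1535896164 = 1082319460
Step 2: 1082319460 & 2047 = 612

612


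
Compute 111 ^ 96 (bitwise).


0b1101111 ^ 0b1100000 = 0b1111 = 15

15


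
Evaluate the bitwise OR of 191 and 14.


0b10111111 | 0b1110 = 0b10111111 = 191

191


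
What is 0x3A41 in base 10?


3A41 hex = 14913 decimal

14913


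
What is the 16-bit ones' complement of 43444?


43444 ^ 65535 = 22091

22091


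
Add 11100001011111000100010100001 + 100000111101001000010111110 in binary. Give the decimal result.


11100001011111000100010100001 + 100000111101001000010111110 = 100000010011100001100101011111 = 541989215

541989215


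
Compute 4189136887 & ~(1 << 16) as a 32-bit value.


4189136887 & ~(1 << 16) = 4189071351

4189071351


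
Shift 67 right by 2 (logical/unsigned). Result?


0b1000011 >> 2 = 0b10000 = 16

16


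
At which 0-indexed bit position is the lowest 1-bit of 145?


0b10010001. Lowest set bit at position 0

0


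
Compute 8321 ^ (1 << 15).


8321 ^ (1 << 15) = 8321 ^ 32768 = 41089

41089


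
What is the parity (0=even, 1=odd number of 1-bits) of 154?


0b10011010 has 4 ones => parity 0

0


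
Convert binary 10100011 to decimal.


10100011 in decimal = 163

163


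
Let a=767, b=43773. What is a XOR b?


767 ^ 43773 = 43010

43010


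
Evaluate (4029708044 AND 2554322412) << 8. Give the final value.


Step 1: 4029708044 & 2554322412 = 2419086604
Step 2: 2419086604 << 8 = 619286170624

619286170624


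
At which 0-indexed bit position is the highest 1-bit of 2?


0b10. Highest set bit at position 1

1


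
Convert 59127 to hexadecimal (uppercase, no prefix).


59127 = E6F7 hex

E6F7
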